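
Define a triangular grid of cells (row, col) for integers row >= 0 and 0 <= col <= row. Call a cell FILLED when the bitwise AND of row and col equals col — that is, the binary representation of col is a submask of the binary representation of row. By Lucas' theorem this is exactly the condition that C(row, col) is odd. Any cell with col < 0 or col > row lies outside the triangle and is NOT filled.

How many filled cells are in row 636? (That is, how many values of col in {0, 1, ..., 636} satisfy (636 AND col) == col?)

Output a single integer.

636 in binary = 1001111100
popcount(636) = number of 1-bits in 1001111100 = 6
A col c satisfies (636 AND c) == c iff every set bit of c is also set in 636; each of the 6 set bits of 636 can independently be on or off in c.
count = 2^6 = 64

Answer: 64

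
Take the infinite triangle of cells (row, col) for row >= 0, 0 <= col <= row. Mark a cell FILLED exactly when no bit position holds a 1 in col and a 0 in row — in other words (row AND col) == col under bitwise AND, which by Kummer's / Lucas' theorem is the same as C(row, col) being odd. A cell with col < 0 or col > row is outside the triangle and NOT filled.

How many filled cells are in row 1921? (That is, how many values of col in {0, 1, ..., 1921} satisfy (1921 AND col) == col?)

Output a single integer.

1921 in binary = 11110000001
popcount(1921) = number of 1-bits in 11110000001 = 5
A col c satisfies (1921 AND c) == c iff every set bit of c is also set in 1921; each of the 5 set bits of 1921 can independently be on or off in c.
count = 2^5 = 32

Answer: 32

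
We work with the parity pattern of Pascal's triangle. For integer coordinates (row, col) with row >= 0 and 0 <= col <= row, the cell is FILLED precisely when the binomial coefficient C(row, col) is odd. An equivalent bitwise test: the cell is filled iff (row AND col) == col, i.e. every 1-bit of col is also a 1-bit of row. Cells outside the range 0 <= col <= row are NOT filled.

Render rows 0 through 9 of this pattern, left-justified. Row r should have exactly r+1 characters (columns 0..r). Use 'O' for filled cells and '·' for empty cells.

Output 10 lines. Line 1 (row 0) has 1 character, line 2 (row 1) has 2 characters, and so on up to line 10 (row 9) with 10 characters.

Answer: O
OO
O·O
OOOO
O···O
OO··OO
O·O·O·O
OOOOOOOO
O·······O
OO······OO

Derivation:
r0=0: O
r1=1: OO
r2=10: O·O
r3=11: OOOO
r4=100: O···O
r5=101: OO··OO
r6=110: O·O·O·O
r7=111: OOOOOOOO
r8=1000: O·······O
r9=1001: OO······OO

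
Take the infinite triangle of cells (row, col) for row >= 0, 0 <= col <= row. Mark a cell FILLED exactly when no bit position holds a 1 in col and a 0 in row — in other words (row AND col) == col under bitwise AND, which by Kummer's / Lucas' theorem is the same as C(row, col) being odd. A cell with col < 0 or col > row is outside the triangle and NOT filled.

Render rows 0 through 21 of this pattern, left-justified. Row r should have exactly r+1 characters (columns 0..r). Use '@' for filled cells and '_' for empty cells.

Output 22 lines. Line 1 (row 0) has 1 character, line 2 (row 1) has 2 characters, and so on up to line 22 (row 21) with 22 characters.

r0=0: @
r1=1: @@
r2=10: @_@
r3=11: @@@@
r4=100: @___@
r5=101: @@__@@
r6=110: @_@_@_@
r7=111: @@@@@@@@
r8=1000: @_______@
r9=1001: @@______@@
r10=1010: @_@_____@_@
r11=1011: @@@@____@@@@
r12=1100: @___@___@___@
r13=1101: @@__@@__@@__@@
r14=1110: @_@_@_@_@_@_@_@
r15=1111: @@@@@@@@@@@@@@@@
r16=10000: @_______________@
r17=10001: @@______________@@
r18=10010: @_@_____________@_@
r19=10011: @@@@____________@@@@
r20=10100: @___@___________@___@
r21=10101: @@__@@__________@@__@@

Answer: @
@@
@_@
@@@@
@___@
@@__@@
@_@_@_@
@@@@@@@@
@_______@
@@______@@
@_@_____@_@
@@@@____@@@@
@___@___@___@
@@__@@__@@__@@
@_@_@_@_@_@_@_@
@@@@@@@@@@@@@@@@
@_______________@
@@______________@@
@_@_____________@_@
@@@@____________@@@@
@___@___________@___@
@@__@@__________@@__@@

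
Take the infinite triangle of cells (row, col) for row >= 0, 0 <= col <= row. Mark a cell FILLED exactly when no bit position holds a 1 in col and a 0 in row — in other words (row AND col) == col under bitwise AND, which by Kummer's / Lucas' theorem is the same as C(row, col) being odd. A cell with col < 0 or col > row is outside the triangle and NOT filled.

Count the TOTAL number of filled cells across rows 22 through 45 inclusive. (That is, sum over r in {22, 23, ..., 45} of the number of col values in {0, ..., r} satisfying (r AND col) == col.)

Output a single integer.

Answer: 246

Derivation:
r22=10110 pc3: +8 =8
r23=10111 pc4: +16 =24
r24=11000 pc2: +4 =28
r25=11001 pc3: +8 =36
r26=11010 pc3: +8 =44
r27=11011 pc4: +16 =60
r28=11100 pc3: +8 =68
r29=11101 pc4: +16 =84
r30=11110 pc4: +16 =100
r31=11111 pc5: +32 =132
r32=100000 pc1: +2 =134
r33=100001 pc2: +4 =138
r34=100010 pc2: +4 =142
r35=100011 pc3: +8 =150
r36=100100 pc2: +4 =154
r37=100101 pc3: +8 =162
r38=100110 pc3: +8 =170
r39=100111 pc4: +16 =186
r40=101000 pc2: +4 =190
r41=101001 pc3: +8 =198
r42=101010 pc3: +8 =206
r43=101011 pc4: +16 =222
r44=101100 pc3: +8 =230
r45=101101 pc4: +16 =246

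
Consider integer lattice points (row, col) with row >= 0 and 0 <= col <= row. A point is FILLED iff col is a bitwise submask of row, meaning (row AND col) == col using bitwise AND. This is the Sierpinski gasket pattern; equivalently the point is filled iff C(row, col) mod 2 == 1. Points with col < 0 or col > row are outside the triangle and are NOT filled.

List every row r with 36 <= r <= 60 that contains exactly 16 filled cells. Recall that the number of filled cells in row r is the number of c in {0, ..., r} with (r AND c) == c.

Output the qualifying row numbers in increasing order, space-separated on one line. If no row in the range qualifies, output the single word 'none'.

Row r has 2^popcount(r) filled cells, so we need popcount(r) = log2(16) = 4.
Scan r = 36..60 and keep those with exactly 4 one-bits:
r=36=100100 popcount=2 -> skip
r=37=100101 popcount=3 -> skip
r=38=100110 popcount=3 -> skip
r=39=100111 popcount=4 -> KEEP
r=40=101000 popcount=2 -> skip
r=41=101001 popcount=3 -> skip
r=42=101010 popcount=3 -> skip
r=43=101011 popcount=4 -> KEEP
r=44=101100 popcount=3 -> skip
r=45=101101 popcount=4 -> KEEP
r=46=101110 popcount=4 -> KEEP
r=47=101111 popcount=5 -> skip
r=48=110000 popcount=2 -> skip
r=49=110001 popcount=3 -> skip
r=50=110010 popcount=3 -> skip
r=51=110011 popcount=4 -> KEEP
r=52=110100 popcount=3 -> skip
r=53=110101 popcount=4 -> KEEP
r=54=110110 popcount=4 -> KEEP
r=55=110111 popcount=5 -> skip
r=56=111000 popcount=3 -> skip
r=57=111001 popcount=4 -> KEEP
r=58=111010 popcount=4 -> KEEP
r=59=111011 popcount=5 -> skip
r=60=111100 popcount=4 -> KEEP
Kept rows: 39 43 45 46 51 53 54 57 58 60

Answer: 39 43 45 46 51 53 54 57 58 60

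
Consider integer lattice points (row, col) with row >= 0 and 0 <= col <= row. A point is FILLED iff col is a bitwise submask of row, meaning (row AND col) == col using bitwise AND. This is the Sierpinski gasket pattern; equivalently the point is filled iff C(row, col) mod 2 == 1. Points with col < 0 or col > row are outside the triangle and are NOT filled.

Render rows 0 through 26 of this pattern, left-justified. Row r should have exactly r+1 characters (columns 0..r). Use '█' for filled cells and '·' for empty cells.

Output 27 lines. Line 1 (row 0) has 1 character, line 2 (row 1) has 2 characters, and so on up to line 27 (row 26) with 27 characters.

r0=0: █
r1=1: ██
r2=10: █·█
r3=11: ████
r4=100: █···█
r5=101: ██··██
r6=110: █·█·█·█
r7=111: ████████
r8=1000: █·······█
r9=1001: ██······██
r10=1010: █·█·····█·█
r11=1011: ████····████
r12=1100: █···█···█···█
r13=1101: ██··██··██··██
r14=1110: █·█·█·█·█·█·█·█
r15=1111: ████████████████
r16=10000: █···············█
r17=10001: ██··············██
r18=10010: █·█·············█·█
r19=10011: ████············████
r20=10100: █···█···········█···█
r21=10101: ██··██··········██··██
r22=10110: █·█·█·█·········█·█·█·█
r23=10111: ████████········████████
r24=11000: █·······█·······█·······█
r25=11001: ██······██······██······██
r26=11010: █·█·····█·█·····█·█·····█·█

Answer: █
██
█·█
████
█···█
██··██
█·█·█·█
████████
█·······█
██······██
█·█·····█·█
████····████
█···█···█···█
██··██··██··██
█·█·█·█·█·█·█·█
████████████████
█···············█
██··············██
█·█·············█·█
████············████
█···█···········█···█
██··██··········██··██
█·█·█·█·········█·█·█·█
████████········████████
█·······█·······█·······█
██······██······██······██
█·█·····█·█·····█·█·····█·█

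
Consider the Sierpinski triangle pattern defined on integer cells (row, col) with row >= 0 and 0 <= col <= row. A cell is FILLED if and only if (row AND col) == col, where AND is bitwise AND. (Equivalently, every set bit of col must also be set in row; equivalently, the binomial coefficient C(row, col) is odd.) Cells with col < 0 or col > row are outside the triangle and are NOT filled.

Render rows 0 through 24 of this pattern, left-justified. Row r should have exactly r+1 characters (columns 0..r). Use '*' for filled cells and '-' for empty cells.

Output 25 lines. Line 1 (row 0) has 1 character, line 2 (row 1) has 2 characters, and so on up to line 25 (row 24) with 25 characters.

Answer: *
**
*-*
****
*---*
**--**
*-*-*-*
********
*-------*
**------**
*-*-----*-*
****----****
*---*---*---*
**--**--**--**
*-*-*-*-*-*-*-*
****************
*---------------*
**--------------**
*-*-------------*-*
****------------****
*---*-----------*---*
**--**----------**--**
*-*-*-*---------*-*-*-*
********--------********
*-------*-------*-------*

Derivation:
r0=0: *
r1=1: **
r2=10: *-*
r3=11: ****
r4=100: *---*
r5=101: **--**
r6=110: *-*-*-*
r7=111: ********
r8=1000: *-------*
r9=1001: **------**
r10=1010: *-*-----*-*
r11=1011: ****----****
r12=1100: *---*---*---*
r13=1101: **--**--**--**
r14=1110: *-*-*-*-*-*-*-*
r15=1111: ****************
r16=10000: *---------------*
r17=10001: **--------------**
r18=10010: *-*-------------*-*
r19=10011: ****------------****
r20=10100: *---*-----------*---*
r21=10101: **--**----------**--**
r22=10110: *-*-*-*---------*-*-*-*
r23=10111: ********--------********
r24=11000: *-------*-------*-------*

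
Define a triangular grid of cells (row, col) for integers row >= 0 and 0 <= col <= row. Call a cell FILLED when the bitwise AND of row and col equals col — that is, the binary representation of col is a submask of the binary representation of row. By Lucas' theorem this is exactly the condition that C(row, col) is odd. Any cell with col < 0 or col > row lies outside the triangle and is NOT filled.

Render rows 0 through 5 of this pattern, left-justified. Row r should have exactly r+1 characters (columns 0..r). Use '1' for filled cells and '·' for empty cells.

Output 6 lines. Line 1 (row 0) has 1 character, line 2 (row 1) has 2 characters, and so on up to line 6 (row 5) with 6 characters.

Answer: 1
11
1·1
1111
1···1
11··11

Derivation:
r0=0: 1
r1=1: 11
r2=10: 1·1
r3=11: 1111
r4=100: 1···1
r5=101: 11··11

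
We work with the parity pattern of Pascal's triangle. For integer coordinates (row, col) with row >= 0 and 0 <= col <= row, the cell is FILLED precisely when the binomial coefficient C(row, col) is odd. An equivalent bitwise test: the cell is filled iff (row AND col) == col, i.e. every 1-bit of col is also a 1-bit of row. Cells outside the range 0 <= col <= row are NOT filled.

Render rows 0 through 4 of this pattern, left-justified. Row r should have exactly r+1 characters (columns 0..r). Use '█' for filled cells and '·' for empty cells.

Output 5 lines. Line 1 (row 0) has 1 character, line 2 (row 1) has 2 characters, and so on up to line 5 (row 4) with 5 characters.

r0=0: █
r1=1: ██
r2=10: █·█
r3=11: ████
r4=100: █···█

Answer: █
██
█·█
████
█···█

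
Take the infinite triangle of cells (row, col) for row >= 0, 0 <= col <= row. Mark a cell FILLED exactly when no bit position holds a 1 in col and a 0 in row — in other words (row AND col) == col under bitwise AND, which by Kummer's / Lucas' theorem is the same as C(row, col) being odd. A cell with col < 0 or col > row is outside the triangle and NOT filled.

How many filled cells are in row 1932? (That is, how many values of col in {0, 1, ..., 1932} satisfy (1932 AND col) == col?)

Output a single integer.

Answer: 64

Derivation:
1932 in binary = 11110001100
popcount(1932) = number of 1-bits in 11110001100 = 6
A col c satisfies (1932 AND c) == c iff every set bit of c is also set in 1932; each of the 6 set bits of 1932 can independently be on or off in c.
count = 2^6 = 64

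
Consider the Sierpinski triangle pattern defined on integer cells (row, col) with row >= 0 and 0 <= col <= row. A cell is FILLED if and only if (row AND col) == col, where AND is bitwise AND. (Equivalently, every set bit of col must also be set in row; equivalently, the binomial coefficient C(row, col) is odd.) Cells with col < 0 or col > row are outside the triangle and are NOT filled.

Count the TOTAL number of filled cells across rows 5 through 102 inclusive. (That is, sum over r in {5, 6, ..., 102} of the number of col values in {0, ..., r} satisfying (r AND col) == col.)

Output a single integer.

r5=101 pc2: +4 =4
r6=110 pc2: +4 =8
r7=111 pc3: +8 =16
r8=1000 pc1: +2 =18
r9=1001 pc2: +4 =22
r10=1010 pc2: +4 =26
r11=1011 pc3: +8 =34
r12=1100 pc2: +4 =38
r13=1101 pc3: +8 =46
r14=1110 pc3: +8 =54
r15=1111 pc4: +16 =70
r16=10000 pc1: +2 =72
r17=10001 pc2: +4 =76
r18=10010 pc2: +4 =80
r19=10011 pc3: +8 =88
r20=10100 pc2: +4 =92
r21=10101 pc3: +8 =100
r22=10110 pc3: +8 =108
r23=10111 pc4: +16 =124
r24=11000 pc2: +4 =128
r25=11001 pc3: +8 =136
r26=11010 pc3: +8 =144
r27=11011 pc4: +16 =160
r28=11100 pc3: +8 =168
r29=11101 pc4: +16 =184
r30=11110 pc4: +16 =200
r31=11111 pc5: +32 =232
r32=100000 pc1: +2 =234
r33=100001 pc2: +4 =238
r34=100010 pc2: +4 =242
r35=100011 pc3: +8 =250
r36=100100 pc2: +4 =254
r37=100101 pc3: +8 =262
r38=100110 pc3: +8 =270
r39=100111 pc4: +16 =286
r40=101000 pc2: +4 =290
r41=101001 pc3: +8 =298
r42=101010 pc3: +8 =306
r43=101011 pc4: +16 =322
r44=101100 pc3: +8 =330
r45=101101 pc4: +16 =346
r46=101110 pc4: +16 =362
r47=101111 pc5: +32 =394
r48=110000 pc2: +4 =398
r49=110001 pc3: +8 =406
r50=110010 pc3: +8 =414
r51=110011 pc4: +16 =430
r52=110100 pc3: +8 =438
r53=110101 pc4: +16 =454
r54=110110 pc4: +16 =470
r55=110111 pc5: +32 =502
r56=111000 pc3: +8 =510
r57=111001 pc4: +16 =526
r58=111010 pc4: +16 =542
r59=111011 pc5: +32 =574
r60=111100 pc4: +16 =590
r61=111101 pc5: +32 =622
r62=111110 pc5: +32 =654
r63=111111 pc6: +64 =718
r64=1000000 pc1: +2 =720
r65=1000001 pc2: +4 =724
r66=1000010 pc2: +4 =728
r67=1000011 pc3: +8 =736
r68=1000100 pc2: +4 =740
r69=1000101 pc3: +8 =748
r70=1000110 pc3: +8 =756
r71=1000111 pc4: +16 =772
r72=1001000 pc2: +4 =776
r73=1001001 pc3: +8 =784
r74=1001010 pc3: +8 =792
r75=1001011 pc4: +16 =808
r76=1001100 pc3: +8 =816
r77=1001101 pc4: +16 =832
r78=1001110 pc4: +16 =848
r79=1001111 pc5: +32 =880
r80=1010000 pc2: +4 =884
r81=1010001 pc3: +8 =892
r82=1010010 pc3: +8 =900
r83=1010011 pc4: +16 =916
r84=1010100 pc3: +8 =924
r85=1010101 pc4: +16 =940
r86=1010110 pc4: +16 =956
r87=1010111 pc5: +32 =988
r88=1011000 pc3: +8 =996
r89=1011001 pc4: +16 =1012
r90=1011010 pc4: +16 =1028
r91=1011011 pc5: +32 =1060
r92=1011100 pc4: +16 =1076
r93=1011101 pc5: +32 =1108
r94=1011110 pc5: +32 =1140
r95=1011111 pc6: +64 =1204
r96=1100000 pc2: +4 =1208
r97=1100001 pc3: +8 =1216
r98=1100010 pc3: +8 =1224
r99=1100011 pc4: +16 =1240
r100=1100100 pc3: +8 =1248
r101=1100101 pc4: +16 =1264
r102=1100110 pc4: +16 =1280

Answer: 1280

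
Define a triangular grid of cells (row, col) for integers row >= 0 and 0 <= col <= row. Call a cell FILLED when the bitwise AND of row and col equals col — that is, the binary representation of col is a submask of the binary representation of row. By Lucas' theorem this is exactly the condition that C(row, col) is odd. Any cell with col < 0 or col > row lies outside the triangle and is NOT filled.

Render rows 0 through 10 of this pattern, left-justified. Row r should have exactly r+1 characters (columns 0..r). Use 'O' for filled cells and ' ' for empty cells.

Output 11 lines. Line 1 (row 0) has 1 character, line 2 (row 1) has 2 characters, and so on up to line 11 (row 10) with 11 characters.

Answer: O
OO
O O
OOOO
O   O
OO  OO
O O O O
OOOOOOOO
O       O
OO      OO
O O     O O

Derivation:
r0=0: O
r1=1: OO
r2=10: O O
r3=11: OOOO
r4=100: O   O
r5=101: OO  OO
r6=110: O O O O
r7=111: OOOOOOOO
r8=1000: O       O
r9=1001: OO      OO
r10=1010: O O     O O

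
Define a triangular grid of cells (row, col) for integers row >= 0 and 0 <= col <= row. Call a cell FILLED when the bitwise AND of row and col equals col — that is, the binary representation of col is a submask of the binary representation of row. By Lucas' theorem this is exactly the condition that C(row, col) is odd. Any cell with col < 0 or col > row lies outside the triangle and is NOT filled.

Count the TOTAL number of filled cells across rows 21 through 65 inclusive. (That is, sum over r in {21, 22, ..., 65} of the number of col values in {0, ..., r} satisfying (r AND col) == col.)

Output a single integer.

r21=10101 pc3: +8 =8
r22=10110 pc3: +8 =16
r23=10111 pc4: +16 =32
r24=11000 pc2: +4 =36
r25=11001 pc3: +8 =44
r26=11010 pc3: +8 =52
r27=11011 pc4: +16 =68
r28=11100 pc3: +8 =76
r29=11101 pc4: +16 =92
r30=11110 pc4: +16 =108
r31=11111 pc5: +32 =140
r32=100000 pc1: +2 =142
r33=100001 pc2: +4 =146
r34=100010 pc2: +4 =150
r35=100011 pc3: +8 =158
r36=100100 pc2: +4 =162
r37=100101 pc3: +8 =170
r38=100110 pc3: +8 =178
r39=100111 pc4: +16 =194
r40=101000 pc2: +4 =198
r41=101001 pc3: +8 =206
r42=101010 pc3: +8 =214
r43=101011 pc4: +16 =230
r44=101100 pc3: +8 =238
r45=101101 pc4: +16 =254
r46=101110 pc4: +16 =270
r47=101111 pc5: +32 =302
r48=110000 pc2: +4 =306
r49=110001 pc3: +8 =314
r50=110010 pc3: +8 =322
r51=110011 pc4: +16 =338
r52=110100 pc3: +8 =346
r53=110101 pc4: +16 =362
r54=110110 pc4: +16 =378
r55=110111 pc5: +32 =410
r56=111000 pc3: +8 =418
r57=111001 pc4: +16 =434
r58=111010 pc4: +16 =450
r59=111011 pc5: +32 =482
r60=111100 pc4: +16 =498
r61=111101 pc5: +32 =530
r62=111110 pc5: +32 =562
r63=111111 pc6: +64 =626
r64=1000000 pc1: +2 =628
r65=1000001 pc2: +4 =632

Answer: 632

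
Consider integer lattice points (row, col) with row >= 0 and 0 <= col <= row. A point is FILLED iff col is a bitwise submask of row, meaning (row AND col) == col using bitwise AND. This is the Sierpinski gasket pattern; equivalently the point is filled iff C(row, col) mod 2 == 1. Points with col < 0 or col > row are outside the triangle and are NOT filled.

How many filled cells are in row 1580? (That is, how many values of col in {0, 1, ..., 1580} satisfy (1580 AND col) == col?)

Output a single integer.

Answer: 32

Derivation:
1580 in binary = 11000101100
popcount(1580) = number of 1-bits in 11000101100 = 5
A col c satisfies (1580 AND c) == c iff every set bit of c is also set in 1580; each of the 5 set bits of 1580 can independently be on or off in c.
count = 2^5 = 32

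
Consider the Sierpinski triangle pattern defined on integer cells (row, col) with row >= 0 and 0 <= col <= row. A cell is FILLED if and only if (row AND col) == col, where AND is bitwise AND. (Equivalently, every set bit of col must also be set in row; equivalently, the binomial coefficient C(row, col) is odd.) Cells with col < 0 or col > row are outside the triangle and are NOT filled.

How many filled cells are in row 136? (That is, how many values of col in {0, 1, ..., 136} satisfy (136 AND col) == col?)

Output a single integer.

136 in binary = 10001000
popcount(136) = number of 1-bits in 10001000 = 2
A col c satisfies (136 AND c) == c iff every set bit of c is also set in 136; each of the 2 set bits of 136 can independently be on or off in c.
count = 2^2 = 4

Answer: 4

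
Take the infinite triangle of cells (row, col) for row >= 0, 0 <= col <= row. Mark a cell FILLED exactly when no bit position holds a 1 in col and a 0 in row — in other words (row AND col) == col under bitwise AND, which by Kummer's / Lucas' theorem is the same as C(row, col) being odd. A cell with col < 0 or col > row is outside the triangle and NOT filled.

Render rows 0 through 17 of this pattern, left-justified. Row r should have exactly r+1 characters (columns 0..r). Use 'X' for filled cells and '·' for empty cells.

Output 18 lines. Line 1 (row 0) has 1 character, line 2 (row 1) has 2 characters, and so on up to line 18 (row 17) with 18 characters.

r0=0: X
r1=1: XX
r2=10: X·X
r3=11: XXXX
r4=100: X···X
r5=101: XX··XX
r6=110: X·X·X·X
r7=111: XXXXXXXX
r8=1000: X·······X
r9=1001: XX······XX
r10=1010: X·X·····X·X
r11=1011: XXXX····XXXX
r12=1100: X···X···X···X
r13=1101: XX··XX··XX··XX
r14=1110: X·X·X·X·X·X·X·X
r15=1111: XXXXXXXXXXXXXXXX
r16=10000: X···············X
r17=10001: XX··············XX

Answer: X
XX
X·X
XXXX
X···X
XX··XX
X·X·X·X
XXXXXXXX
X·······X
XX······XX
X·X·····X·X
XXXX····XXXX
X···X···X···X
XX··XX··XX··XX
X·X·X·X·X·X·X·X
XXXXXXXXXXXXXXXX
X···············X
XX··············XX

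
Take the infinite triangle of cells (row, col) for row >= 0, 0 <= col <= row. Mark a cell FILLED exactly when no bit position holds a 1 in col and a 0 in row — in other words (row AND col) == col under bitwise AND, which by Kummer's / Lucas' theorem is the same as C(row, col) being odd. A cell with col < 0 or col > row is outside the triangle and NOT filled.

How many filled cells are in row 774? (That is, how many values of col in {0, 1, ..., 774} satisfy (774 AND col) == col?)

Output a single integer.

774 in binary = 1100000110
popcount(774) = number of 1-bits in 1100000110 = 4
A col c satisfies (774 AND c) == c iff every set bit of c is also set in 774; each of the 4 set bits of 774 can independently be on or off in c.
count = 2^4 = 16

Answer: 16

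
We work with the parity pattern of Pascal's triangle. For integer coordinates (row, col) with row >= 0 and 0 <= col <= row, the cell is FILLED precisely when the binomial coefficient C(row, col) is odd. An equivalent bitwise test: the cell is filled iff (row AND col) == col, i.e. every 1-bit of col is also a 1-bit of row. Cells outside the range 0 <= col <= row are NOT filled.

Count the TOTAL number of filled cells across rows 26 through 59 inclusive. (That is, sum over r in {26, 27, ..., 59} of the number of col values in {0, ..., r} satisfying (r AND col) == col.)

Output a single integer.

Answer: 438

Derivation:
r26=11010 pc3: +8 =8
r27=11011 pc4: +16 =24
r28=11100 pc3: +8 =32
r29=11101 pc4: +16 =48
r30=11110 pc4: +16 =64
r31=11111 pc5: +32 =96
r32=100000 pc1: +2 =98
r33=100001 pc2: +4 =102
r34=100010 pc2: +4 =106
r35=100011 pc3: +8 =114
r36=100100 pc2: +4 =118
r37=100101 pc3: +8 =126
r38=100110 pc3: +8 =134
r39=100111 pc4: +16 =150
r40=101000 pc2: +4 =154
r41=101001 pc3: +8 =162
r42=101010 pc3: +8 =170
r43=101011 pc4: +16 =186
r44=101100 pc3: +8 =194
r45=101101 pc4: +16 =210
r46=101110 pc4: +16 =226
r47=101111 pc5: +32 =258
r48=110000 pc2: +4 =262
r49=110001 pc3: +8 =270
r50=110010 pc3: +8 =278
r51=110011 pc4: +16 =294
r52=110100 pc3: +8 =302
r53=110101 pc4: +16 =318
r54=110110 pc4: +16 =334
r55=110111 pc5: +32 =366
r56=111000 pc3: +8 =374
r57=111001 pc4: +16 =390
r58=111010 pc4: +16 =406
r59=111011 pc5: +32 =438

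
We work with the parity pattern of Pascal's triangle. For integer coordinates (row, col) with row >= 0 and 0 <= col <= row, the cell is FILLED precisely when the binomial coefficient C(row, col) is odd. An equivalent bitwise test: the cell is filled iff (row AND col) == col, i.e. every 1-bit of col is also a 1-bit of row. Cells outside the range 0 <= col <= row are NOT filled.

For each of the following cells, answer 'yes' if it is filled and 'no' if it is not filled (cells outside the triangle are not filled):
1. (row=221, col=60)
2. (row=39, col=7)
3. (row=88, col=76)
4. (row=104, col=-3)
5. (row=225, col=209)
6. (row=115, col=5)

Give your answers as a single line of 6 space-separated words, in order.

(221,60): row=0b11011101, col=0b111100, row AND col = 0b11100 = 28; 28 != 60 -> empty
(39,7): row=0b100111, col=0b111, row AND col = 0b111 = 7; 7 == 7 -> filled
(88,76): row=0b1011000, col=0b1001100, row AND col = 0b1001000 = 72; 72 != 76 -> empty
(104,-3): col outside [0, 104] -> not filled
(225,209): row=0b11100001, col=0b11010001, row AND col = 0b11000001 = 193; 193 != 209 -> empty
(115,5): row=0b1110011, col=0b101, row AND col = 0b1 = 1; 1 != 5 -> empty

Answer: no yes no no no no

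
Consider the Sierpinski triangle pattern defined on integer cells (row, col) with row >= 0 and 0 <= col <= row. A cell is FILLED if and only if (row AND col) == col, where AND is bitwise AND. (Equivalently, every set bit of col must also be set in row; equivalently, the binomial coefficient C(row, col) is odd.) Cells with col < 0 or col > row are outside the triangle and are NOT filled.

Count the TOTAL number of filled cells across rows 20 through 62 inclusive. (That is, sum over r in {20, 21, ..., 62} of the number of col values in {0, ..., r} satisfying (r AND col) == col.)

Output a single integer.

Answer: 566

Derivation:
r20=10100 pc2: +4 =4
r21=10101 pc3: +8 =12
r22=10110 pc3: +8 =20
r23=10111 pc4: +16 =36
r24=11000 pc2: +4 =40
r25=11001 pc3: +8 =48
r26=11010 pc3: +8 =56
r27=11011 pc4: +16 =72
r28=11100 pc3: +8 =80
r29=11101 pc4: +16 =96
r30=11110 pc4: +16 =112
r31=11111 pc5: +32 =144
r32=100000 pc1: +2 =146
r33=100001 pc2: +4 =150
r34=100010 pc2: +4 =154
r35=100011 pc3: +8 =162
r36=100100 pc2: +4 =166
r37=100101 pc3: +8 =174
r38=100110 pc3: +8 =182
r39=100111 pc4: +16 =198
r40=101000 pc2: +4 =202
r41=101001 pc3: +8 =210
r42=101010 pc3: +8 =218
r43=101011 pc4: +16 =234
r44=101100 pc3: +8 =242
r45=101101 pc4: +16 =258
r46=101110 pc4: +16 =274
r47=101111 pc5: +32 =306
r48=110000 pc2: +4 =310
r49=110001 pc3: +8 =318
r50=110010 pc3: +8 =326
r51=110011 pc4: +16 =342
r52=110100 pc3: +8 =350
r53=110101 pc4: +16 =366
r54=110110 pc4: +16 =382
r55=110111 pc5: +32 =414
r56=111000 pc3: +8 =422
r57=111001 pc4: +16 =438
r58=111010 pc4: +16 =454
r59=111011 pc5: +32 =486
r60=111100 pc4: +16 =502
r61=111101 pc5: +32 =534
r62=111110 pc5: +32 =566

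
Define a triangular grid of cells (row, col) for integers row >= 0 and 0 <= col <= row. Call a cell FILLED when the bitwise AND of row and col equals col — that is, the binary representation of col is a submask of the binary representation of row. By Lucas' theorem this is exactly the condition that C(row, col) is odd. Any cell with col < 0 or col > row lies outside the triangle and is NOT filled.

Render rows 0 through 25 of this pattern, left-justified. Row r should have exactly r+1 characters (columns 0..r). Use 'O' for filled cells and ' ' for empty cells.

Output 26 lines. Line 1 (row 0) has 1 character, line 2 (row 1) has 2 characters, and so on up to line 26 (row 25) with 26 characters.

Answer: O
OO
O O
OOOO
O   O
OO  OO
O O O O
OOOOOOOO
O       O
OO      OO
O O     O O
OOOO    OOOO
O   O   O   O
OO  OO  OO  OO
O O O O O O O O
OOOOOOOOOOOOOOOO
O               O
OO              OO
O O             O O
OOOO            OOOO
O   O           O   O
OO  OO          OO  OO
O O O O         O O O O
OOOOOOOO        OOOOOOOO
O       O       O       O
OO      OO      OO      OO

Derivation:
r0=0: O
r1=1: OO
r2=10: O O
r3=11: OOOO
r4=100: O   O
r5=101: OO  OO
r6=110: O O O O
r7=111: OOOOOOOO
r8=1000: O       O
r9=1001: OO      OO
r10=1010: O O     O O
r11=1011: OOOO    OOOO
r12=1100: O   O   O   O
r13=1101: OO  OO  OO  OO
r14=1110: O O O O O O O O
r15=1111: OOOOOOOOOOOOOOOO
r16=10000: O               O
r17=10001: OO              OO
r18=10010: O O             O O
r19=10011: OOOO            OOOO
r20=10100: O   O           O   O
r21=10101: OO  OO          OO  OO
r22=10110: O O O O         O O O O
r23=10111: OOOOOOOO        OOOOOOOO
r24=11000: O       O       O       O
r25=11001: OO      OO      OO      OO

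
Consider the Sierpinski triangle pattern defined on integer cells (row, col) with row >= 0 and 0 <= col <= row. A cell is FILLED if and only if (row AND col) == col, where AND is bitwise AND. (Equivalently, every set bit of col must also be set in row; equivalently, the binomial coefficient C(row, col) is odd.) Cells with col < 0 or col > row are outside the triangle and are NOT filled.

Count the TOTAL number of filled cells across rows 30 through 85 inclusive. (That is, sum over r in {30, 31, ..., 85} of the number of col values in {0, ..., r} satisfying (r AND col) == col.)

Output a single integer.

r30=11110 pc4: +16 =16
r31=11111 pc5: +32 =48
r32=100000 pc1: +2 =50
r33=100001 pc2: +4 =54
r34=100010 pc2: +4 =58
r35=100011 pc3: +8 =66
r36=100100 pc2: +4 =70
r37=100101 pc3: +8 =78
r38=100110 pc3: +8 =86
r39=100111 pc4: +16 =102
r40=101000 pc2: +4 =106
r41=101001 pc3: +8 =114
r42=101010 pc3: +8 =122
r43=101011 pc4: +16 =138
r44=101100 pc3: +8 =146
r45=101101 pc4: +16 =162
r46=101110 pc4: +16 =178
r47=101111 pc5: +32 =210
r48=110000 pc2: +4 =214
r49=110001 pc3: +8 =222
r50=110010 pc3: +8 =230
r51=110011 pc4: +16 =246
r52=110100 pc3: +8 =254
r53=110101 pc4: +16 =270
r54=110110 pc4: +16 =286
r55=110111 pc5: +32 =318
r56=111000 pc3: +8 =326
r57=111001 pc4: +16 =342
r58=111010 pc4: +16 =358
r59=111011 pc5: +32 =390
r60=111100 pc4: +16 =406
r61=111101 pc5: +32 =438
r62=111110 pc5: +32 =470
r63=111111 pc6: +64 =534
r64=1000000 pc1: +2 =536
r65=1000001 pc2: +4 =540
r66=1000010 pc2: +4 =544
r67=1000011 pc3: +8 =552
r68=1000100 pc2: +4 =556
r69=1000101 pc3: +8 =564
r70=1000110 pc3: +8 =572
r71=1000111 pc4: +16 =588
r72=1001000 pc2: +4 =592
r73=1001001 pc3: +8 =600
r74=1001010 pc3: +8 =608
r75=1001011 pc4: +16 =624
r76=1001100 pc3: +8 =632
r77=1001101 pc4: +16 =648
r78=1001110 pc4: +16 =664
r79=1001111 pc5: +32 =696
r80=1010000 pc2: +4 =700
r81=1010001 pc3: +8 =708
r82=1010010 pc3: +8 =716
r83=1010011 pc4: +16 =732
r84=1010100 pc3: +8 =740
r85=1010101 pc4: +16 =756

Answer: 756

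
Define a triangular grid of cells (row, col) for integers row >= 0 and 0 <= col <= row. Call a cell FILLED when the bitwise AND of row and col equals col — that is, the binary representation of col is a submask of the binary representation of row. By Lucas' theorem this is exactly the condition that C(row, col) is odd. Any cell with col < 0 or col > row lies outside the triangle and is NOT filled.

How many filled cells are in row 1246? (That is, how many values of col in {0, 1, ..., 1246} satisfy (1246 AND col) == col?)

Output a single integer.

Answer: 128

Derivation:
1246 in binary = 10011011110
popcount(1246) = number of 1-bits in 10011011110 = 7
A col c satisfies (1246 AND c) == c iff every set bit of c is also set in 1246; each of the 7 set bits of 1246 can independently be on or off in c.
count = 2^7 = 128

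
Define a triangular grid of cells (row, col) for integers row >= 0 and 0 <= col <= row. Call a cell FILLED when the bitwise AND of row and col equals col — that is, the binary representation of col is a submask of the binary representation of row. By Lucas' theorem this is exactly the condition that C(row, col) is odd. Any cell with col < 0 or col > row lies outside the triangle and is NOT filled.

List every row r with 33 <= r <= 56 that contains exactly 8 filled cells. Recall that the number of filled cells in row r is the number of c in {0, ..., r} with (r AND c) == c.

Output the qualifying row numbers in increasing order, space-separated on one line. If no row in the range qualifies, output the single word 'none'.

Row r has 2^popcount(r) filled cells, so we need popcount(r) = log2(8) = 3.
Scan r = 33..56 and keep those with exactly 3 one-bits:
r=33=100001 popcount=2 -> skip
r=34=100010 popcount=2 -> skip
r=35=100011 popcount=3 -> KEEP
r=36=100100 popcount=2 -> skip
r=37=100101 popcount=3 -> KEEP
r=38=100110 popcount=3 -> KEEP
r=39=100111 popcount=4 -> skip
r=40=101000 popcount=2 -> skip
r=41=101001 popcount=3 -> KEEP
r=42=101010 popcount=3 -> KEEP
r=43=101011 popcount=4 -> skip
r=44=101100 popcount=3 -> KEEP
r=45=101101 popcount=4 -> skip
r=46=101110 popcount=4 -> skip
r=47=101111 popcount=5 -> skip
r=48=110000 popcount=2 -> skip
r=49=110001 popcount=3 -> KEEP
r=50=110010 popcount=3 -> KEEP
r=51=110011 popcount=4 -> skip
r=52=110100 popcount=3 -> KEEP
r=53=110101 popcount=4 -> skip
r=54=110110 popcount=4 -> skip
r=55=110111 popcount=5 -> skip
r=56=111000 popcount=3 -> KEEP
Kept rows: 35 37 38 41 42 44 49 50 52 56

Answer: 35 37 38 41 42 44 49 50 52 56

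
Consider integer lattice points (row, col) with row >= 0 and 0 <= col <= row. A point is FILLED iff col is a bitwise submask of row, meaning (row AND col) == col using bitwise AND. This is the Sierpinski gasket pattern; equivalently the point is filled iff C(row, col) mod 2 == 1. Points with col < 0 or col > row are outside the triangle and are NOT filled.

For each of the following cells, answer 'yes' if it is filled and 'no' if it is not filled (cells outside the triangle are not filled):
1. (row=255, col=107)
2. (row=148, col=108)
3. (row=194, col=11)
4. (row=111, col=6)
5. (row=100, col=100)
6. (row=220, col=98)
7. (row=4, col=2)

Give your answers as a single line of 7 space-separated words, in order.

(255,107): row=0b11111111, col=0b1101011, row AND col = 0b1101011 = 107; 107 == 107 -> filled
(148,108): row=0b10010100, col=0b1101100, row AND col = 0b100 = 4; 4 != 108 -> empty
(194,11): row=0b11000010, col=0b1011, row AND col = 0b10 = 2; 2 != 11 -> empty
(111,6): row=0b1101111, col=0b110, row AND col = 0b110 = 6; 6 == 6 -> filled
(100,100): row=0b1100100, col=0b1100100, row AND col = 0b1100100 = 100; 100 == 100 -> filled
(220,98): row=0b11011100, col=0b1100010, row AND col = 0b1000000 = 64; 64 != 98 -> empty
(4,2): row=0b100, col=0b10, row AND col = 0b0 = 0; 0 != 2 -> empty

Answer: yes no no yes yes no no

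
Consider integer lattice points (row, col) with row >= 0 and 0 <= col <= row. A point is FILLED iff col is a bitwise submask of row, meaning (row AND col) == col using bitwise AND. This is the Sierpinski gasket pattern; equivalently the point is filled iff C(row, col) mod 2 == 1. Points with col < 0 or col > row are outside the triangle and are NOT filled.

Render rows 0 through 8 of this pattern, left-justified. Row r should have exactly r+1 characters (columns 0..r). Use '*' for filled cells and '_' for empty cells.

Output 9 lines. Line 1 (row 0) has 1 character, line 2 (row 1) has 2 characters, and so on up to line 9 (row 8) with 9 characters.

Answer: *
**
*_*
****
*___*
**__**
*_*_*_*
********
*_______*

Derivation:
r0=0: *
r1=1: **
r2=10: *_*
r3=11: ****
r4=100: *___*
r5=101: **__**
r6=110: *_*_*_*
r7=111: ********
r8=1000: *_______*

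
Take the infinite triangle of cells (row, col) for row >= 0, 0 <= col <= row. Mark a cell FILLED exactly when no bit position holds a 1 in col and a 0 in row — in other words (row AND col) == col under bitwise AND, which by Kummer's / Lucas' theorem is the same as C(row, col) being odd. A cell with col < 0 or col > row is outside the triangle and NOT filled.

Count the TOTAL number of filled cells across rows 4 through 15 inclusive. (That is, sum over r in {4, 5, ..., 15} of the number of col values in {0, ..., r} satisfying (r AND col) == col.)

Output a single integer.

Answer: 72

Derivation:
r4=100 pc1: +2 =2
r5=101 pc2: +4 =6
r6=110 pc2: +4 =10
r7=111 pc3: +8 =18
r8=1000 pc1: +2 =20
r9=1001 pc2: +4 =24
r10=1010 pc2: +4 =28
r11=1011 pc3: +8 =36
r12=1100 pc2: +4 =40
r13=1101 pc3: +8 =48
r14=1110 pc3: +8 =56
r15=1111 pc4: +16 =72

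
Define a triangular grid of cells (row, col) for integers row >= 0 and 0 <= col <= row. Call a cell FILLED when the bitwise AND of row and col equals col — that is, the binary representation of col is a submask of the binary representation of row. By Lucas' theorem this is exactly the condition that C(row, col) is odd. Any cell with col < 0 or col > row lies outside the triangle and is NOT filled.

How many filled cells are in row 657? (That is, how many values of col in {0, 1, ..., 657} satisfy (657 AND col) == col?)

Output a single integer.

Answer: 16

Derivation:
657 in binary = 1010010001
popcount(657) = number of 1-bits in 1010010001 = 4
A col c satisfies (657 AND c) == c iff every set bit of c is also set in 657; each of the 4 set bits of 657 can independently be on or off in c.
count = 2^4 = 16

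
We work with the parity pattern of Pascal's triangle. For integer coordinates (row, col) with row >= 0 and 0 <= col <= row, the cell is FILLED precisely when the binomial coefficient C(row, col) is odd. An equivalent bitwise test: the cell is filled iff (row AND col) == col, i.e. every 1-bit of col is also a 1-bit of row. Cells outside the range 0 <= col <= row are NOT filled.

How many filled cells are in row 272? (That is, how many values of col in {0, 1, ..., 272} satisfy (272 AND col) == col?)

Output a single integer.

272 in binary = 100010000
popcount(272) = number of 1-bits in 100010000 = 2
A col c satisfies (272 AND c) == c iff every set bit of c is also set in 272; each of the 2 set bits of 272 can independently be on or off in c.
count = 2^2 = 4

Answer: 4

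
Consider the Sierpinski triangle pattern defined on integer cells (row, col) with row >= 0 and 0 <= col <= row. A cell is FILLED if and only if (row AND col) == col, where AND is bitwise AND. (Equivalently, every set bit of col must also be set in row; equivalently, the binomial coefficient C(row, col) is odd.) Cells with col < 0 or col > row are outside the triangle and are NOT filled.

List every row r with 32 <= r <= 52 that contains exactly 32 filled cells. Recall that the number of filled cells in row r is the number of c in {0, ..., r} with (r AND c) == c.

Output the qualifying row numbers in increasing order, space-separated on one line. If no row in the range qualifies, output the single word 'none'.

Row r has 2^popcount(r) filled cells, so we need popcount(r) = log2(32) = 5.
Scan r = 32..52 and keep those with exactly 5 one-bits:
r=32=100000 popcount=1 -> skip
r=33=100001 popcount=2 -> skip
r=34=100010 popcount=2 -> skip
r=35=100011 popcount=3 -> skip
r=36=100100 popcount=2 -> skip
r=37=100101 popcount=3 -> skip
r=38=100110 popcount=3 -> skip
r=39=100111 popcount=4 -> skip
r=40=101000 popcount=2 -> skip
r=41=101001 popcount=3 -> skip
r=42=101010 popcount=3 -> skip
r=43=101011 popcount=4 -> skip
r=44=101100 popcount=3 -> skip
r=45=101101 popcount=4 -> skip
r=46=101110 popcount=4 -> skip
r=47=101111 popcount=5 -> KEEP
r=48=110000 popcount=2 -> skip
r=49=110001 popcount=3 -> skip
r=50=110010 popcount=3 -> skip
r=51=110011 popcount=4 -> skip
r=52=110100 popcount=3 -> skip
Kept rows: 47

Answer: 47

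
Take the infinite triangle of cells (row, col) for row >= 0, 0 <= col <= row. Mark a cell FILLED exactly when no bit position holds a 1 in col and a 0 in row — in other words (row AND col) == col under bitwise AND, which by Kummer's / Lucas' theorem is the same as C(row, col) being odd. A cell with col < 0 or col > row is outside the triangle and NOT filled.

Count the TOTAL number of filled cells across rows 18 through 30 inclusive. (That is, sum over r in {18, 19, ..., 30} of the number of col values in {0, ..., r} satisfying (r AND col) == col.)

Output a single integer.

r18=10010 pc2: +4 =4
r19=10011 pc3: +8 =12
r20=10100 pc2: +4 =16
r21=10101 pc3: +8 =24
r22=10110 pc3: +8 =32
r23=10111 pc4: +16 =48
r24=11000 pc2: +4 =52
r25=11001 pc3: +8 =60
r26=11010 pc3: +8 =68
r27=11011 pc4: +16 =84
r28=11100 pc3: +8 =92
r29=11101 pc4: +16 =108
r30=11110 pc4: +16 =124

Answer: 124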